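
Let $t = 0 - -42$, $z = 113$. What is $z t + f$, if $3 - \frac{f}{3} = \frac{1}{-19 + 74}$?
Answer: $\frac{261522}{55} \approx 4754.9$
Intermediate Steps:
$f = \frac{492}{55}$ ($f = 9 - \frac{3}{-19 + 74} = 9 - \frac{3}{55} = \frac{492}{55} \approx 8.9454$)
$t = 42$ ($t = 0 + 42 = 42$)
$z t + f = 113 \cdot 42 + \frac{492}{55} = 4746 + \frac{492}{55} = \frac{261522}{55}$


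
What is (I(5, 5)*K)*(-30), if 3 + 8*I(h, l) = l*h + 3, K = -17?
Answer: 6375/4 ≈ 1593.8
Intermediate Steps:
I(h, l) = h*l/8 (I(h, l) = -3/8 + (l*h + 3)/8 = -3/8 + (h*l + 3)/8 = -3/8 + (3 + h*l)/8 = -3/8 + (3/8 + h*l/8) = h*l/8)
(I(5, 5)*K)*(-30) = (((⅛)*5*5)*(-17))*(-30) = ((25/8)*(-17))*(-30) = -425/8*(-30) = 6375/4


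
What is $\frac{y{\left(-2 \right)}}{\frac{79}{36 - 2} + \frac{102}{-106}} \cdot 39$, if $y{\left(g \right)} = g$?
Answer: $- \frac{140556}{2453} \approx -57.3$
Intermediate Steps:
$\frac{y{\left(-2 \right)}}{\frac{79}{36 - 2} + \frac{102}{-106}} \cdot 39 = - \frac{2}{\frac{79}{36 - 2} + \frac{102}{-106}} \cdot 39 = - \frac{2}{\frac{79}{34} + 102 \left(- \frac{1}{106}\right)} 39 = - \frac{2}{79 \cdot \frac{1}{34} - \frac{51}{53}} \cdot 39 = - \frac{2}{\frac{79}{34} - \frac{51}{53}} \cdot 39 = - \frac{2}{\frac{2453}{1802}} \cdot 39 = \left(-2\right) \frac{1802}{2453} \cdot 39 = \left(- \frac{3604}{2453}\right) 39 = - \frac{140556}{2453}$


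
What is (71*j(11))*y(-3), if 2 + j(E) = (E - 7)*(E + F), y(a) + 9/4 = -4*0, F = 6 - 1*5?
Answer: -14697/2 ≈ -7348.5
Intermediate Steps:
F = 1 (F = 6 - 5 = 1)
y(a) = -9/4 (y(a) = -9/4 - 4*0 = -9/4 + 0 = -9/4)
j(E) = -2 + (1 + E)*(-7 + E) (j(E) = -2 + (E - 7)*(E + 1) = -2 + (-7 + E)*(1 + E) = -2 + (1 + E)*(-7 + E))
(71*j(11))*y(-3) = (71*(-9 + 11**2 - 6*11))*(-9/4) = (71*(-9 + 121 - 66))*(-9/4) = (71*46)*(-9/4) = 3266*(-9/4) = -14697/2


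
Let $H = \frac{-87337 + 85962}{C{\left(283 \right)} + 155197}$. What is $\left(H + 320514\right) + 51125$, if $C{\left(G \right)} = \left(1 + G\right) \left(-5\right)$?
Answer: $\frac{57149529128}{153777} \approx 3.7164 \cdot 10^{5}$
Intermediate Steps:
$C{\left(G \right)} = -5 - 5 G$
$H = - \frac{1375}{153777}$ ($H = \frac{-87337 + 85962}{\left(-5 - 1415\right) + 155197} = - \frac{1375}{\left(-5 - 1415\right) + 155197} = - \frac{1375}{-1420 + 155197} = - \frac{1375}{153777} \approx -0.0089415$)
$\left(H + 320514\right) + 51125 = \left(- \frac{1375}{153777} + 320514\right) + 51125 = \frac{49287680003}{153777} + 51125 = \frac{57149529128}{153777}$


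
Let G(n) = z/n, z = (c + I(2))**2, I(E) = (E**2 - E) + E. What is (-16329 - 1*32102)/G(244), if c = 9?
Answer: -11817164/169 ≈ -69924.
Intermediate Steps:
I(E) = E**2
z = 169 (z = (9 + 2**2)**2 = (9 + 4)**2 = 13**2 = 169)
G(n) = 169/n
(-16329 - 1*32102)/G(244) = (-16329 - 1*32102)/((169/244)) = (-16329 - 32102)/((169*(1/244))) = -48431/169/244 = -48431*244/169 = -11817164/169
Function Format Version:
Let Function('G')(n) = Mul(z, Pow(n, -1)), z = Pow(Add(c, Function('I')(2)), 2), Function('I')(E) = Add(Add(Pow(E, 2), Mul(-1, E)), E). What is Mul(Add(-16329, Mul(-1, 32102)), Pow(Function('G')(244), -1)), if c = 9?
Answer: Rational(-11817164, 169) ≈ -69924.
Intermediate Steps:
Function('I')(E) = Pow(E, 2)
z = 169 (z = Pow(Add(9, Pow(2, 2)), 2) = Pow(Add(9, 4), 2) = Pow(13, 2) = 169)
Function('G')(n) = Mul(169, Pow(n, -1))
Mul(Add(-16329, Mul(-1, 32102)), Pow(Function('G')(244), -1)) = Mul(Add(-16329, Mul(-1, 32102)), Pow(Mul(169, Pow(244, -1)), -1)) = Mul(Add(-16329, -32102), Pow(Mul(169, Rational(1, 244)), -1)) = Mul(-48431, Pow(Rational(169, 244), -1)) = Mul(-48431, Rational(244, 169)) = Rational(-11817164, 169)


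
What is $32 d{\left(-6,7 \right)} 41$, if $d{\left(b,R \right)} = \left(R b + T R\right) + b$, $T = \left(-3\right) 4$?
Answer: $-173184$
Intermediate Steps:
$T = -12$
$d{\left(b,R \right)} = b - 12 R + R b$ ($d{\left(b,R \right)} = \left(R b - 12 R\right) + b = \left(- 12 R + R b\right) + b = b - 12 R + R b$)
$32 d{\left(-6,7 \right)} 41 = 32 \left(-6 - 84 + 7 \left(-6\right)\right) 41 = 32 \left(-6 - 84 - 42\right) 41 = 32 \left(-132\right) 41 = \left(-4224\right) 41 = -173184$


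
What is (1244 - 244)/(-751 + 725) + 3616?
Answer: 46508/13 ≈ 3577.5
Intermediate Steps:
(1244 - 244)/(-751 + 725) + 3616 = 1000/(-26) + 3616 = 1000*(-1/26) + 3616 = -500/13 + 3616 = 46508/13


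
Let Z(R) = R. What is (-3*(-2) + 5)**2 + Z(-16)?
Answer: 105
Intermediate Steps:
(-3*(-2) + 5)**2 + Z(-16) = (-3*(-2) + 5)**2 - 16 = (6 + 5)**2 - 16 = 11**2 - 16 = 121 - 16 = 105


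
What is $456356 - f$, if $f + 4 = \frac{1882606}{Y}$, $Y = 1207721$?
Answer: $\frac{551153672954}{1207721} \approx 4.5636 \cdot 10^{5}$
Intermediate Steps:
$f = - \frac{2948278}{1207721}$ ($f = -4 + \frac{1882606}{1207721} = - \frac{2948278}{1207721} \approx -2.4412$)
$456356 - f = 456356 - - \frac{2948278}{1207721} = 456356 + \frac{2948278}{1207721} = \frac{551153672954}{1207721}$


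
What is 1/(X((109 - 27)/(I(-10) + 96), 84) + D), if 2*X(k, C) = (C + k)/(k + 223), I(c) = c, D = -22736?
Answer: -19260/437891707 ≈ -4.3983e-5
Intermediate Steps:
X(k, C) = (C + k)/(2*(223 + k)) (X(k, C) = ((C + k)/(k + 223))/2 = ((C + k)/(223 + k))/2 = (C + k)/(2*(223 + k)))
1/(X((109 - 27)/(I(-10) + 96), 84) + D) = 1/((84 + (109 - 27)/(-10 + 96))/(2*(223 + (109 - 27)/(-10 + 96))) - 22736) = 1/((84 + 82/86)/(2*(223 + 82/86)) - 22736) = 1/((84 + 82*(1/86))/(2*(223 + 82*(1/86))) - 22736) = 1/((84 + 41/43)/(2*(223 + 41/43)) - 22736) = 1/((1/2)*(3653/43)/(9630/43) - 22736) = 1/((1/2)*(43/9630)*(3653/43) - 22736) = 1/(3653/19260 - 22736) = 1/(-437891707/19260) = -19260/437891707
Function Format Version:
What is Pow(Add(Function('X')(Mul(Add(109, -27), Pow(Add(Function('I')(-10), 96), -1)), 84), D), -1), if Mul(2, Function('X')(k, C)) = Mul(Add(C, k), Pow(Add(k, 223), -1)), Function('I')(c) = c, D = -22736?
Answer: Rational(-19260, 437891707) ≈ -4.3983e-5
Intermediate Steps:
Function('X')(k, C) = Mul(Rational(1, 2), Pow(Add(223, k), -1), Add(C, k)) (Function('X')(k, C) = Mul(Rational(1, 2), Mul(Add(C, k), Pow(Add(k, 223), -1))) = Mul(Rational(1, 2), Mul(Add(C, k), Pow(Add(223, k), -1))) = Mul(Rational(1, 2), Mul(Pow(Add(223, k), -1), Add(C, k))) = Mul(Rational(1, 2), Pow(Add(223, k), -1), Add(C, k)))
Pow(Add(Function('X')(Mul(Add(109, -27), Pow(Add(Function('I')(-10), 96), -1)), 84), D), -1) = Pow(Add(Mul(Rational(1, 2), Pow(Add(223, Mul(Add(109, -27), Pow(Add(-10, 96), -1))), -1), Add(84, Mul(Add(109, -27), Pow(Add(-10, 96), -1)))), -22736), -1) = Pow(Add(Mul(Rational(1, 2), Pow(Add(223, Mul(82, Pow(86, -1))), -1), Add(84, Mul(82, Pow(86, -1)))), -22736), -1) = Pow(Add(Mul(Rational(1, 2), Pow(Add(223, Mul(82, Rational(1, 86))), -1), Add(84, Mul(82, Rational(1, 86)))), -22736), -1) = Pow(Add(Mul(Rational(1, 2), Pow(Add(223, Rational(41, 43)), -1), Add(84, Rational(41, 43))), -22736), -1) = Pow(Add(Mul(Rational(1, 2), Pow(Rational(9630, 43), -1), Rational(3653, 43)), -22736), -1) = Pow(Add(Mul(Rational(1, 2), Rational(43, 9630), Rational(3653, 43)), -22736), -1) = Pow(Add(Rational(3653, 19260), -22736), -1) = Pow(Rational(-437891707, 19260), -1) = Rational(-19260, 437891707)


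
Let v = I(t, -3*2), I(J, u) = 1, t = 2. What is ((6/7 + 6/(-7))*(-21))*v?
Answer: 0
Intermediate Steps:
v = 1
((6/7 + 6/(-7))*(-21))*v = ((6/7 + 6/(-7))*(-21))*1 = ((6*(⅐) + 6*(-⅐))*(-21))*1 = ((6/7 - 6/7)*(-21))*1 = (0*(-21))*1 = 0*1 = 0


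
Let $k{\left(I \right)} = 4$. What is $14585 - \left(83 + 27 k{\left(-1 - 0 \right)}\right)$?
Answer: $14394$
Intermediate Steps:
$14585 - \left(83 + 27 k{\left(-1 - 0 \right)}\right) = 14585 - 191 = 14394$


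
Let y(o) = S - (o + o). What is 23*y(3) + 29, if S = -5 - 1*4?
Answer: -316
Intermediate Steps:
S = -9 (S = -5 - 4 = -9)
y(o) = -9 - 2*o (y(o) = -9 - (o + o) = -9 - 2*o)
23*y(3) + 29 = 23*(-9 - 2*3) + 29 = 23*(-9 - 6) + 29 = 23*(-15) + 29 = -345 + 29 = -316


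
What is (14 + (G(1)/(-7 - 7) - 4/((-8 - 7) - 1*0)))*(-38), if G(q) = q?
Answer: -56639/105 ≈ -539.42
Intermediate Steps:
(14 + (G(1)/(-7 - 7) - 4/((-8 - 7) - 1*0)))*(-38) = (14 + (1/(-7 - 7) - 4/((-8 - 7) - 1*0)))*(-38) = (14 + (1/(-14) - 4/(-15 + 0)))*(-38) = (14 + (1*(-1/14) - 4/(-15)))*(-38) = (14 + (-1/14 - 4*(-1/15)))*(-38) = (14 + (-1/14 + 4/15))*(-38) = (14 + 41/210)*(-38) = (2981/210)*(-38) = -56639/105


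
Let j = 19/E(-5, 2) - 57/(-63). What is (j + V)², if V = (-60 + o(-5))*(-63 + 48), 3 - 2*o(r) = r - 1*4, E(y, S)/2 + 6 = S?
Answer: 18450603889/28224 ≈ 6.5372e+5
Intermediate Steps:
E(y, S) = -12 + 2*S
o(r) = 7/2 - r/2 (o(r) = 3/2 - (r - 1*4)/2 = 3/2 - (r - 4)/2 = 3/2 - (-4 + r)/2 = 3/2 + (2 - r/2) = 7/2 - r/2)
j = -247/168 (j = 19/(-12 + 2*2) - 57/(-63) = 19/(-12 + 4) - 57*(-1/63) = 19/(-8) + 19/21 = 19*(-⅛) + 19/21 = -19/8 + 19/21 = -247/168 ≈ -1.4702)
V = 810 (V = (-60 + (7/2 - ½*(-5)))*(-63 + 48) = (-60 + (7/2 + 5/2))*(-15) = (-60 + 6)*(-15) = -54*(-15) = 810)
(j + V)² = (-247/168 + 810)² = (135833/168)² = 18450603889/28224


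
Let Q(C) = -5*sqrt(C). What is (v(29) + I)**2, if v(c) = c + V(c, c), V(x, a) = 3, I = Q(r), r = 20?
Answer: 1524 - 640*sqrt(5) ≈ 92.917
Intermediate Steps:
I = -10*sqrt(5) ≈ -22.361
v(c) = 3 + c (v(c) = c + 3 = 3 + c)
(v(29) + I)**2 = ((3 + 29) - 10*sqrt(5))**2 = (32 - 10*sqrt(5))**2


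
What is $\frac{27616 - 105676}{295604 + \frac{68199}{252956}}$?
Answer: $- \frac{19745745360}{74774873623} \approx -0.26407$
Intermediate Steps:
$\frac{27616 - 105676}{295604 + \frac{68199}{252956}} = - \frac{78060}{295604 + 68199 \cdot \frac{1}{252956}} = - \frac{78060}{295604 + \frac{68199}{252956}} = - \frac{78060}{\frac{74774873623}{252956}} = \left(-78060\right) \frac{252956}{74774873623} = - \frac{19745745360}{74774873623}$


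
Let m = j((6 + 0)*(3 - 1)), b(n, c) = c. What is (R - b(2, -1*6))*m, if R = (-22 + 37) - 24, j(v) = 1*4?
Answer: -12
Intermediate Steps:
j(v) = 4
R = -9 (R = 15 - 24 = -9)
m = 4
(R - b(2, -1*6))*m = (-9 - (-1)*6)*4 = (-9 - 1*(-6))*4 = (-9 + 6)*4 = -3*4 = -12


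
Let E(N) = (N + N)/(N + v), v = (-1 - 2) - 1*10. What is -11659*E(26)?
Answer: -46636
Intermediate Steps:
v = -13 (v = -3 - 10 = -13)
E(N) = 2*N/(-13 + N) (E(N) = (N + N)/(N - 13) = (2*N)/(-13 + N) = 2*N/(-13 + N))
-11659*E(26) = -23318*26/(-13 + 26) = -23318*26/13 = -11659*4 = -46636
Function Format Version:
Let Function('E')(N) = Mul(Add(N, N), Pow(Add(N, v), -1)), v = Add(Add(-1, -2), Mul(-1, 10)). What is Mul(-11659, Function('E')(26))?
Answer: -46636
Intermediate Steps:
v = -13 (v = Add(-3, -10) = -13)
Function('E')(N) = Mul(2, N, Pow(Add(-13, N), -1)) (Function('E')(N) = Mul(Add(N, N), Pow(Add(N, -13), -1)) = Mul(Mul(2, N), Pow(Add(-13, N), -1)) = Mul(2, N, Pow(Add(-13, N), -1)))
Mul(-11659, Function('E')(26)) = Mul(-11659, Mul(2, 26, Pow(Add(-13, 26), -1))) = Mul(-11659, Mul(2, 26, Pow(13, -1))) = Mul(-11659, Mul(2, 26, Rational(1, 13))) = Mul(-11659, 4) = -46636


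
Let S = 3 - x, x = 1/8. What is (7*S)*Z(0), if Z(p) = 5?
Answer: 805/8 ≈ 100.63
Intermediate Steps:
x = ⅛ ≈ 0.12500
S = 23/8 (S = 3 - 1*⅛ = 3 - ⅛ = 23/8 ≈ 2.8750)
(7*S)*Z(0) = (7*(23/8))*5 = (161/8)*5 = 805/8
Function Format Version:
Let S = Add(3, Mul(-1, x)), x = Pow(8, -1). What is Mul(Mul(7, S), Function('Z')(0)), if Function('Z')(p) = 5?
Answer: Rational(805, 8) ≈ 100.63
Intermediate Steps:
x = Rational(1, 8) ≈ 0.12500
S = Rational(23, 8) (S = Add(3, Mul(-1, Rational(1, 8))) = Add(3, Rational(-1, 8)) = Rational(23, 8) ≈ 2.8750)
Mul(Mul(7, S), Function('Z')(0)) = Mul(Mul(7, Rational(23, 8)), 5) = Mul(Rational(161, 8), 5) = Rational(805, 8)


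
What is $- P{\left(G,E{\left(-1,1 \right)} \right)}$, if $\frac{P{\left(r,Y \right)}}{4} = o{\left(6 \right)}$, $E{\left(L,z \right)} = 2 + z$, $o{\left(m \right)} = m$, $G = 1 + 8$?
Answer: $-24$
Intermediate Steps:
$G = 9$
$P{\left(r,Y \right)} = 24$ ($P{\left(r,Y \right)} = 4 \cdot 6 = 24$)
$- P{\left(G,E{\left(-1,1 \right)} \right)} = \left(-1\right) 24 = -24$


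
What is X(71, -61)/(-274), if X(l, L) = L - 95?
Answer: 78/137 ≈ 0.56934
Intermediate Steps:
X(l, L) = -95 + L
X(71, -61)/(-274) = (-95 - 61)/(-274) = -156*(-1/274) = 78/137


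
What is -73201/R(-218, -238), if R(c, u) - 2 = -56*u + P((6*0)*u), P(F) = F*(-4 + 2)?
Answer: -73201/13330 ≈ -5.4914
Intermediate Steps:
P(F) = -2*F (P(F) = F*(-2) = -2*F)
R(c, u) = 2 - 56*u (R(c, u) = 2 + (-56*u - 2*6*0*u) = 2 + (-56*u - 0*u) = 2 + (-56*u - 2*0) = 2 + (-56*u + 0) = 2 - 56*u)
-73201/R(-218, -238) = -73201/(2 - 56*(-238)) = -73201/(2 + 13328) = -73201/13330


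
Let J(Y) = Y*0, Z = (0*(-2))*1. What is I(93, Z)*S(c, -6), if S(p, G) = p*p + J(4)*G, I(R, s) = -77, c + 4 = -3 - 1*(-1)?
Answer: -2772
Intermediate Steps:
Z = 0 (Z = 0*1 = 0)
c = -6 (c = -4 + (-3 - 1*(-1)) = -4 + (-3 + 1) = -4 - 2 = -6)
J(Y) = 0
S(p, G) = p² (S(p, G) = p*p + 0*G = p² + 0 = p²)
I(93, Z)*S(c, -6) = -77*(-6)² = -77*36 = -2772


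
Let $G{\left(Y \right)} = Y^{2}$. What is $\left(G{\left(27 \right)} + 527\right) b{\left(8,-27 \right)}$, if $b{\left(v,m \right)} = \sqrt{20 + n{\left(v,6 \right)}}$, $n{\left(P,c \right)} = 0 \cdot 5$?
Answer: $2512 \sqrt{5} \approx 5617.0$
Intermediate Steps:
$n{\left(P,c \right)} = 0$
$b{\left(v,m \right)} = 2 \sqrt{5}$ ($b{\left(v,m \right)} = \sqrt{20 + 0} = \sqrt{20} = 2 \sqrt{5}$)
$\left(G{\left(27 \right)} + 527\right) b{\left(8,-27 \right)} = \left(27^{2} + 527\right) 2 \sqrt{5} = \left(729 + 527\right) 2 \sqrt{5} = 1256 \cdot 2 \sqrt{5} = 2512 \sqrt{5}$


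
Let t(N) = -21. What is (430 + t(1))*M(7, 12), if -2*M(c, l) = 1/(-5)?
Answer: 409/10 ≈ 40.900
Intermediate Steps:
M(c, l) = ⅒ (M(c, l) = -½/(-5) = -½*(-⅕) = ⅒)
(430 + t(1))*M(7, 12) = (430 - 21)*(⅒) = 409*(⅒) = 409/10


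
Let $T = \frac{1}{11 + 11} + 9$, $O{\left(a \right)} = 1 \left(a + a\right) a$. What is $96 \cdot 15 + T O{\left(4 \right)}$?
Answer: $\frac{19024}{11} \approx 1729.5$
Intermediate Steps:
$O{\left(a \right)} = 2 a^{2}$ ($O{\left(a \right)} = 1 \cdot 2 a a = 1 \cdot 2 a^{2} = 2 a^{2}$)
$T = \frac{199}{22}$ ($T = \frac{1}{22} + 9 = \frac{199}{22} \approx 9.0455$)
$96 \cdot 15 + T O{\left(4 \right)} = 96 \cdot 15 + \frac{199 \cdot 2 \cdot 4^{2}}{22} = 1440 + \frac{199 \cdot 2 \cdot 16}{22} = 1440 + \frac{199}{22} \cdot 32 = 1440 + \frac{3184}{11} = \frac{19024}{11}$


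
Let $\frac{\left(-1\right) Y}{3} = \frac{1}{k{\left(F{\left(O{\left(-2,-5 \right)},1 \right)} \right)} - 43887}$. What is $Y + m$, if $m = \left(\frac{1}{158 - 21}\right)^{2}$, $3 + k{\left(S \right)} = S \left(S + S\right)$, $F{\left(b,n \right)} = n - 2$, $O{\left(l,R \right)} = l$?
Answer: $\frac{100195}{823733872} \approx 0.00012164$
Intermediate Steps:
$F{\left(b,n \right)} = -2 + n$
$k{\left(S \right)} = -3 + 2 S^{2}$ ($k{\left(S \right)} = -3 + S \left(S + S\right) = -3 + S 2 S = -3 + 2 S^{2}$)
$m = \frac{1}{18769}$ ($m = \left(\frac{1}{137}\right)^{2} = \frac{1}{18769} \approx 5.3279 \cdot 10^{-5}$)
$Y = \frac{3}{43888}$ ($Y = - \frac{3}{\left(-3 + 2 \left(-2 + 1\right)^{2}\right) - 43887} = - \frac{3}{\left(-3 + 2 \left(-1\right)^{2}\right) - 43887} = - \frac{3}{\left(-3 + 2 \cdot 1\right) - 43887} = - \frac{3}{\left(-3 + 2\right) - 43887} = - \frac{3}{-1 - 43887} = - \frac{3}{-43888} = \left(-3\right) \left(- \frac{1}{43888}\right) = \frac{3}{43888} \approx 6.8356 \cdot 10^{-5}$)
$Y + m = \frac{3}{43888} + \frac{1}{18769} = \frac{100195}{823733872}$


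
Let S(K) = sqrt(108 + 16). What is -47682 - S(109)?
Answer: -47682 - 2*sqrt(31) ≈ -47693.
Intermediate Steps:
S(K) = 2*sqrt(31) (S(K) = sqrt(124) = 2*sqrt(31))
-47682 - S(109) = -47682 - 2*sqrt(31)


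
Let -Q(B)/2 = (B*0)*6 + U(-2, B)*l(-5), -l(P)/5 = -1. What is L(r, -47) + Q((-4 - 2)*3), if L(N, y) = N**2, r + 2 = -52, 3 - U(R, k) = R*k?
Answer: 3246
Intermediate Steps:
l(P) = 5 (l(P) = -5*(-1) = 5)
U(R, k) = 3 - R*k
r = -54 (r = -2 - 52 = -54)
Q(B) = -30 - 20*B (Q(B) = -2*((B*0)*6 + (3 - 1*(-2)*B)*5) = -2*(0*6 + (3 + 2*B)*5) = -2*(0 + (15 + 10*B)) = -2*(15 + 10*B) = -30 - 20*B)
L(r, -47) + Q((-4 - 2)*3) = (-54)**2 + (-30 - 20*(-4 - 2)*3) = 2916 + (-30 - (-120)*3) = 2916 + (-30 - 20*(-18)) = 2916 + (-30 + 360) = 2916 + 330 = 3246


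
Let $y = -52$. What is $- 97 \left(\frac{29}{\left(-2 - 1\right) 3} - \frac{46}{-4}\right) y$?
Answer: $\frac{375778}{9} \approx 41753.0$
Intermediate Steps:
$- 97 \left(\frac{29}{\left(-2 - 1\right) 3} - \frac{46}{-4}\right) y = - 97 \left(\frac{29}{\left(-2 - 1\right) 3} - \frac{46}{-4}\right) \left(-52\right) = - 97 \left(\frac{29}{\left(-3\right) 3} - - \frac{23}{2}\right) \left(-52\right) = - 97 \left(\frac{29}{-9} + \frac{23}{2}\right) \left(-52\right) = - 97 \left(29 \left(- \frac{1}{9}\right) + \frac{23}{2}\right) \left(-52\right) = - 97 \left(- \frac{29}{9} + \frac{23}{2}\right) \left(-52\right) = \left(-97\right) \frac{149}{18} \left(-52\right) = \left(- \frac{14453}{18}\right) \left(-52\right) = \frac{375778}{9}$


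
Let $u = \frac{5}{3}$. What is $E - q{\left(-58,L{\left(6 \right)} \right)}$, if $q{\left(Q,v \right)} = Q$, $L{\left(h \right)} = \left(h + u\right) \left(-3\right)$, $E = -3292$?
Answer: $-3234$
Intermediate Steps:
$u = \frac{5}{3}$ ($u = 5 \cdot \frac{1}{3} = \frac{5}{3} \approx 1.6667$)
$L{\left(h \right)} = -5 - 3 h$ ($L{\left(h \right)} = \left(h + \frac{5}{3}\right) \left(-3\right) = \left(\frac{5}{3} + h\right) \left(-3\right) = -5 - 3 h$)
$E - q{\left(-58,L{\left(6 \right)} \right)} = -3292 - -58 = -3292 + 58 = -3234$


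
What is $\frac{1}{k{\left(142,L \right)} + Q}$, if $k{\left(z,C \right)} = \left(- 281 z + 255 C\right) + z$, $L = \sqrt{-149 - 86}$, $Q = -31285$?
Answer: $- \frac{14209}{1012534580} - \frac{51 i \sqrt{235}}{1012534580} \approx -1.4033 \cdot 10^{-5} - 7.7214 \cdot 10^{-7} i$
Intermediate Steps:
$L = i \sqrt{235}$ ($L = \sqrt{-235} = i \sqrt{235} \approx 15.33 i$)
$k{\left(z,C \right)} = - 280 z + 255 C$
$\frac{1}{k{\left(142,L \right)} + Q} = \frac{1}{\left(\left(-280\right) 142 + 255 i \sqrt{235}\right) - 31285} = \frac{1}{\left(-39760 + 255 i \sqrt{235}\right) - 31285} = \frac{1}{-71045 + 255 i \sqrt{235}}$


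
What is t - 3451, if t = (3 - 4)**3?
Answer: -3452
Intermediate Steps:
t = -1 (t = (-1)**3 = -1)
t - 3451 = -1 - 3451 = -3452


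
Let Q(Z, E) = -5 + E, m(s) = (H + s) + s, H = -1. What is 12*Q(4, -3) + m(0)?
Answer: -97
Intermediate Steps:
m(s) = -1 + 2*s (m(s) = (-1 + s) + s = -1 + 2*s)
12*Q(4, -3) + m(0) = 12*(-5 - 3) + (-1 + 2*0) = 12*(-8) + (-1 + 0) = -96 - 1 = -97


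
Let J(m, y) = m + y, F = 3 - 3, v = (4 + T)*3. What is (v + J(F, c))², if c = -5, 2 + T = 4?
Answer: 169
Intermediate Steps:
T = 2 (T = -2 + 4 = 2)
v = 18 (v = (4 + 2)*3 = 6*3 = 18)
F = 0
(v + J(F, c))² = (18 + (0 - 5))² = (18 - 5)² = 13² = 169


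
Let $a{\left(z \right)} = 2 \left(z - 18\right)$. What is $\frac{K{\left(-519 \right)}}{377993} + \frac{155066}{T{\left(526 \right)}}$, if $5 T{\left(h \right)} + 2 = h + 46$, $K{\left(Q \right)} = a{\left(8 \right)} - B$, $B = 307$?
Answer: $\frac{29306912630}{21545601} \approx 1360.2$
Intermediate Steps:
$a{\left(z \right)} = -36 + 2 z$ ($a{\left(z \right)} = 2 \left(-18 + z\right) = -36 + 2 z$)
$K{\left(Q \right)} = -327$ ($K{\left(Q \right)} = \left(-36 + 2 \cdot 8\right) - 307 = \left(-36 + 16\right) - 307 = -20 - 307 = -327$)
$T{\left(h \right)} = \frac{44}{5} + \frac{h}{5}$ ($T{\left(h \right)} = - \frac{2}{5} + \frac{h + 46}{5} = - \frac{2}{5} + \frac{46 + h}{5} = - \frac{2}{5} + \left(\frac{46}{5} + \frac{h}{5}\right) = \frac{44}{5} + \frac{h}{5}$)
$\frac{K{\left(-519 \right)}}{377993} + \frac{155066}{T{\left(526 \right)}} = - \frac{327}{377993} + \frac{155066}{\frac{44}{5} + \frac{1}{5} \cdot 526} = \left(-327\right) \frac{1}{377993} + \frac{155066}{\frac{44}{5} + \frac{526}{5}} = - \frac{327}{377993} + \frac{155066}{114} = - \frac{327}{377993} + 155066 \cdot \frac{1}{114} = - \frac{327}{377993} + \frac{77533}{57} = \frac{29306912630}{21545601}$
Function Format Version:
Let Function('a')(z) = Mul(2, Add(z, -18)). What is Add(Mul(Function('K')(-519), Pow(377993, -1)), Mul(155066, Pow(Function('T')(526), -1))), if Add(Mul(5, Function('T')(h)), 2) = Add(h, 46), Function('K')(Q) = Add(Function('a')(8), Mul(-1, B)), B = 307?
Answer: Rational(29306912630, 21545601) ≈ 1360.2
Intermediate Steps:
Function('a')(z) = Add(-36, Mul(2, z)) (Function('a')(z) = Mul(2, Add(-18, z)) = Add(-36, Mul(2, z)))
Function('K')(Q) = -327 (Function('K')(Q) = Add(Add(-36, Mul(2, 8)), Mul(-1, 307)) = Add(Add(-36, 16), -307) = Add(-20, -307) = -327)
Function('T')(h) = Add(Rational(44, 5), Mul(Rational(1, 5), h)) (Function('T')(h) = Add(Rational(-2, 5), Mul(Rational(1, 5), Add(h, 46))) = Add(Rational(-2, 5), Mul(Rational(1, 5), Add(46, h))) = Add(Rational(-2, 5), Add(Rational(46, 5), Mul(Rational(1, 5), h))) = Add(Rational(44, 5), Mul(Rational(1, 5), h)))
Add(Mul(Function('K')(-519), Pow(377993, -1)), Mul(155066, Pow(Function('T')(526), -1))) = Add(Mul(-327, Pow(377993, -1)), Mul(155066, Pow(Add(Rational(44, 5), Mul(Rational(1, 5), 526)), -1))) = Add(Mul(-327, Rational(1, 377993)), Mul(155066, Pow(Add(Rational(44, 5), Rational(526, 5)), -1))) = Add(Rational(-327, 377993), Mul(155066, Pow(114, -1))) = Add(Rational(-327, 377993), Mul(155066, Rational(1, 114))) = Add(Rational(-327, 377993), Rational(77533, 57)) = Rational(29306912630, 21545601)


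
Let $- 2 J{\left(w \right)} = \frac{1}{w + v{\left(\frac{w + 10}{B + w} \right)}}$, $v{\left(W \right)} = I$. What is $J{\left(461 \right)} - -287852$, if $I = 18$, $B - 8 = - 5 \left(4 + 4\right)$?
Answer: $\frac{275762215}{958} \approx 2.8785 \cdot 10^{5}$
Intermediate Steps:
$B = -32$ ($B = 8 - 5 \left(4 + 4\right) = 8 - 40 = -32$)
$v{\left(W \right)} = 18$
$J{\left(w \right)} = - \frac{1}{2 \left(18 + w\right)}$ ($J{\left(w \right)} = - \frac{1}{2 \left(w + 18\right)} = - \frac{1}{2 \left(18 + w\right)}$)
$J{\left(461 \right)} - -287852 = - \frac{1}{36 + 2 \cdot 461} - -287852 = - \frac{1}{36 + 922} + 287852 = - \frac{1}{958} + 287852 = \frac{275762215}{958}$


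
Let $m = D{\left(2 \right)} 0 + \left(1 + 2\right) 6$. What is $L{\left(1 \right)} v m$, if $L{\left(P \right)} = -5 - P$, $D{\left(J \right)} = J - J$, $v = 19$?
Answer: $-2052$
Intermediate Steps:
$D{\left(J \right)} = 0$
$m = 18$ ($m = 0 \cdot 0 + \left(1 + 2\right) 6 = 0 + 3 \cdot 6 = 0 + 18 = 18$)
$L{\left(1 \right)} v m = \left(-5 - 1\right) 19 \cdot 18 = \left(-6\right) 19 \cdot 18 = \left(-114\right) 18 = -2052$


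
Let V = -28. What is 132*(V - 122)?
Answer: -19800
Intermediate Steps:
132*(V - 122) = 132*(-28 - 122) = 132*(-150) = -19800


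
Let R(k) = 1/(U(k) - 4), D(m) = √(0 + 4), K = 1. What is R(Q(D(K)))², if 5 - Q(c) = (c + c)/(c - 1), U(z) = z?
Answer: ⅑ ≈ 0.11111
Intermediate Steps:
D(m) = 2 (D(m) = √4 = 2)
Q(c) = 5 - 2*c/(-1 + c) (Q(c) = 5 - (c + c)/(c - 1) = 5 - 2*c/(-1 + c))
R(k) = 1/(-4 + k) (R(k) = 1/(k - 4) = 1/(-4 + k))
R(Q(D(K)))² = (1/(-4 + (-5 + 3*2)/(-1 + 2)))² = (1/(-4 + (-5 + 6)/1))² = (1/(-4 + 1*1))² = (1/(-4 + 1))² = (1/(-3))² = (-⅓)² = ⅑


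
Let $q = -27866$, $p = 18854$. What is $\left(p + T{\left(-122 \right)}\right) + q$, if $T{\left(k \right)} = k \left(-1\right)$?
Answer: $-8890$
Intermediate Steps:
$T{\left(k \right)} = - k$
$\left(p + T{\left(-122 \right)}\right) + q = \left(18854 - -122\right) - 27866 = \left(18854 + 122\right) - 27866 = 18976 - 27866 = -8890$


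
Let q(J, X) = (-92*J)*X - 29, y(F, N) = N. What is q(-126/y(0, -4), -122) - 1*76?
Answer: 353451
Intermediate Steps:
q(J, X) = -29 - 92*J*X (q(J, X) = -92*J*X - 29 = -29 - 92*J*X)
q(-126/y(0, -4), -122) - 1*76 = (-29 - 92*(-126/(-4))*(-122)) - 1*76 = (-29 - 92*(-126*(-1)/4)*(-122)) - 76 = (-29 - 92*(-9*(-7/2))*(-122)) - 76 = (-29 - 92*63/2*(-122)) - 76 = (-29 + 353556) - 76 = 353527 - 76 = 353451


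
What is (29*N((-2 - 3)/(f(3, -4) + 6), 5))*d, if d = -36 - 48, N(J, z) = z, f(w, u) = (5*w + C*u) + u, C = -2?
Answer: -12180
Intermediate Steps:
f(w, u) = -u + 5*w (f(w, u) = (5*w - 2*u) + u = (-2*u + 5*w) + u = -u + 5*w)
d = -84
(29*N((-2 - 3)/(f(3, -4) + 6), 5))*d = (29*5)*(-84) = 145*(-84) = -12180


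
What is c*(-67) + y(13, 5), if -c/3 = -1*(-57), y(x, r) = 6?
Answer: 11463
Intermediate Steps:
c = -171 (c = -(-3)*(-57) = -3*57 = -171)
c*(-67) + y(13, 5) = -171*(-67) + 6 = 11457 + 6 = 11463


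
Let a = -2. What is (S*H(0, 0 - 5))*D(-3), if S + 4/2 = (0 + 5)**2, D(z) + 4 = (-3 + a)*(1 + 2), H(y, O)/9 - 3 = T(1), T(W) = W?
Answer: -15732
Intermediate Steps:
H(y, O) = 36 (H(y, O) = 27 + 9*1 = 27 + 9 = 36)
D(z) = -19 (D(z) = -4 + (-3 - 2)*(1 + 2) = -4 - 5*3 = -4 - 15 = -19)
S = 23 (S = -2 + (0 + 5)**2 = -2 + 5**2 = -2 + 25 = 23)
(S*H(0, 0 - 5))*D(-3) = (23*36)*(-19) = 828*(-19) = -15732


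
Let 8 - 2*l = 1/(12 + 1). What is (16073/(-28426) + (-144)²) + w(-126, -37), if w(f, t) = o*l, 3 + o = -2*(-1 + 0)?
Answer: 3830533540/184769 ≈ 20731.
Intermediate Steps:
l = 103/26 (l = 4 - 1/(2*(12 + 1)) = 4 - ½/13 = 4 - ½*1/13 = 4 - 1/26 = 103/26 ≈ 3.9615)
o = -1 (o = -3 - 2*(-1 + 0) = -3 - 2*(-1) = -3 + 2 = -1)
w(f, t) = -103/26 (w(f, t) = -1*103/26 = -103/26)
(16073/(-28426) + (-144)²) + w(-126, -37) = (16073/(-28426) + (-144)²) - 103/26 = (16073*(-1/28426) + 20736) - 103/26 = (-16073/28426 + 20736) - 103/26 = 589425463/28426 - 103/26 = 3830533540/184769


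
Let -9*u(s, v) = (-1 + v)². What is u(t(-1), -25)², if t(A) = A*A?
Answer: 456976/81 ≈ 5641.7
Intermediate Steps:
t(A) = A²
u(s, v) = -(-1 + v)²/9
u(t(-1), -25)² = (-(-1 - 25)²/9)² = (-⅑*(-26)²)² = (-⅑*676)² = (-676/9)² = 456976/81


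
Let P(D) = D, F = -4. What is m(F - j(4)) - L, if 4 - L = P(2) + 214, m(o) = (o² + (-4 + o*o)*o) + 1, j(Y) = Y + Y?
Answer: -1323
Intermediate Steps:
j(Y) = 2*Y
m(o) = 1 + o² + o*(-4 + o²) (m(o) = (o² + (-4 + o²)*o) + 1 = (o² + o*(-4 + o²)) + 1 = 1 + o² + o*(-4 + o²))
L = -212 (L = 4 - (2 + 214) = 4 - 1*216 = 4 - 216 = -212)
m(F - j(4)) - L = (1 + (-4 - 2*4)² + (-4 - 2*4)³ - 4*(-4 - 2*4)) - 1*(-212) = (1 + (-4 - 1*8)² + (-4 - 1*8)³ - 4*(-4 - 1*8)) + 212 = (1 + (-4 - 8)² + (-4 - 8)³ - 4*(-4 - 8)) + 212 = (1 + (-12)² + (-12)³ - 4*(-12)) + 212 = (1 + 144 - 1728 + 48) + 212 = -1535 + 212 = -1323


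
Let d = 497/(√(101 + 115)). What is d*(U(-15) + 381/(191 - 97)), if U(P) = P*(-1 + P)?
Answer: 1266853*√6/376 ≈ 8253.0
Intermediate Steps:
d = 497*√6/36 (d = 497/(√216) = 497/((6*√6)) = 497*(√6/36) = 497*√6/36 ≈ 33.817)
d*(U(-15) + 381/(191 - 97)) = (497*√6/36)*(-15*(-1 - 15) + 381/(191 - 97)) = (497*√6/36)*(-15*(-16) + 381/94) = (497*√6/36)*(240 + 381*(1/94)) = (497*√6/36)*(240 + 381/94) = (497*√6/36)*(22941/94) = 1266853*√6/376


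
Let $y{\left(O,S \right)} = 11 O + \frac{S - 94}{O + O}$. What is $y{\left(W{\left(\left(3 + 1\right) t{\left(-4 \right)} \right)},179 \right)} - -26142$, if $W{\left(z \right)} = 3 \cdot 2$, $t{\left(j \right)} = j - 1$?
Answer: $\frac{314581}{12} \approx 26215.0$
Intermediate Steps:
$t{\left(j \right)} = -1 + j$ ($t{\left(j \right)} = j - 1 = -1 + j$)
$W{\left(z \right)} = 6$
$y{\left(O,S \right)} = 11 O + \frac{-94 + S}{2 O}$
$y{\left(W{\left(\left(3 + 1\right) t{\left(-4 \right)} \right)},179 \right)} - -26142 = \frac{-94 + 179 + 22 \cdot 6^{2}}{2 \cdot 6} - -26142 = \frac{1}{2} \cdot \frac{1}{6} \left(-94 + 179 + 22 \cdot 36\right) + 26142 = \frac{1}{2} \cdot \frac{1}{6} \left(-94 + 179 + 792\right) + 26142 = \frac{1}{2} \cdot \frac{1}{6} \cdot 877 + 26142 = \frac{877}{12} + 26142 = \frac{314581}{12}$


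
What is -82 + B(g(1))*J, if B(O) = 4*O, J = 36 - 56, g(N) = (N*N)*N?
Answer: -162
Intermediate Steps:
g(N) = N**3 (g(N) = N**2*N = N**3)
J = -20
-82 + B(g(1))*J = -82 + (4*1**3)*(-20) = -82 + (4*1)*(-20) = -82 + 4*(-20) = -82 - 80 = -162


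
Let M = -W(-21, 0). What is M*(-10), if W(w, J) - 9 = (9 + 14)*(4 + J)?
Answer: 1010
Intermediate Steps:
W(w, J) = 101 + 23*J (W(w, J) = 9 + (9 + 14)*(4 + J) = 9 + 23*(4 + J) = 9 + (92 + 23*J) = 101 + 23*J)
M = -101 (M = -(101 + 23*0) = -(101 + 0) = -1*101 = -101)
M*(-10) = -101*(-10) = 1010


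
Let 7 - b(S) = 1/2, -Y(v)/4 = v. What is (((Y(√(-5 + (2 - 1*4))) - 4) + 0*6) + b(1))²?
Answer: (5 - 8*I*√7)²/4 ≈ -105.75 - 52.915*I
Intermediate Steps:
Y(v) = -4*v
b(S) = 13/2 (b(S) = 7 - 1/2 = 7 - 1*½ = 7 - ½ = 13/2)
(((Y(√(-5 + (2 - 1*4))) - 4) + 0*6) + b(1))² = (((-4*√(-5 + (2 - 1*4)) - 4) + 0*6) + 13/2)² = (((-4*√(-5 + (2 - 4)) - 4) + 0) + 13/2)² = (((-4*√(-5 - 2) - 4) + 0) + 13/2)² = (((-4*I*√7 - 4) + 0) + 13/2)² = (((-4 - 4*I*√7) + 0) + 13/2)² = ((-4 - 4*I*√7) + 13/2)² = (5/2 - 4*I*√7)²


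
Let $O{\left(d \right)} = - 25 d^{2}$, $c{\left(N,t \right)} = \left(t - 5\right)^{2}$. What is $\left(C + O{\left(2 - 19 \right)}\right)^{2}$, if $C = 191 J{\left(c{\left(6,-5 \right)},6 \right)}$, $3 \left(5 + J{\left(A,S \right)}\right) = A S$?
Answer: $901200400$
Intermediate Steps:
$c{\left(N,t \right)} = \left(-5 + t\right)^{2}$
$J{\left(A,S \right)} = -5 + \frac{A S}{3}$
$C = 37245$ ($C = 191 \left(-5 + \frac{1}{3} \left(-5 - 5\right)^{2} \cdot 6\right) = 191 \left(-5 + \frac{1}{3} \left(-10\right)^{2} \cdot 6\right) = 191 \left(-5 + \frac{1}{3} \cdot 100 \cdot 6\right) = 191 \left(-5 + 200\right) = 191 \cdot 195 = 37245$)
$\left(C + O{\left(2 - 19 \right)}\right)^{2} = \left(37245 - 25 \left(2 - 19\right)^{2}\right)^{2} = \left(37245 - 25 \left(-17\right)^{2}\right)^{2} = \left(37245 - 7225\right)^{2} = 30020^{2} = 901200400$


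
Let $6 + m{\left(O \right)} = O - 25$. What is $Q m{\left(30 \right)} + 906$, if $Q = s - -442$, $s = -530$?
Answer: $994$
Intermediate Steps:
$m{\left(O \right)} = -31 + O$ ($m{\left(O \right)} = -6 + \left(O - 25\right) = -6 + \left(-25 + O\right) = -31 + O$)
$Q = -88$ ($Q = -530 - -442 = -530 + 442 = -88$)
$Q m{\left(30 \right)} + 906 = - 88 \left(-31 + 30\right) + 906 = \left(-88\right) \left(-1\right) + 906 = 88 + 906 = 994$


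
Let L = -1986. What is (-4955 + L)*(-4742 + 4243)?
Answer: 3463559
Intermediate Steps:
(-4955 + L)*(-4742 + 4243) = (-4955 - 1986)*(-4742 + 4243) = -6941*(-499) = 3463559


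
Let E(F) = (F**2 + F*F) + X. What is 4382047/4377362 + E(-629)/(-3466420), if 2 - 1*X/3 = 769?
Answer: 189296127639/244738309420 ≈ 0.77346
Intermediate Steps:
X = -2301 (X = 6 - 3*769 = 6 - 2307 = -2301)
E(F) = -2301 + 2*F**2 (E(F) = (F**2 + F*F) - 2301 = (F**2 + F**2) - 2301 = 2*F**2 - 2301 = -2301 + 2*F**2)
4382047/4377362 + E(-629)/(-3466420) = 4382047/4377362 + (-2301 + 2*(-629)**2)/(-3466420) = 4382047*(1/4377362) + (-2301 + 2*395641)*(-1/3466420) = 4382047/4377362 + (-2301 + 791282)*(-1/3466420) = 4382047/4377362 + 788981*(-1/3466420) = 4382047/4377362 - 25451/111820 = 189296127639/244738309420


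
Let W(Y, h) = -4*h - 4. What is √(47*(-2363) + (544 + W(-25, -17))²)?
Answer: √258603 ≈ 508.53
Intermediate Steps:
W(Y, h) = -4 - 4*h
√(47*(-2363) + (544 + W(-25, -17))²) = √(47*(-2363) + (544 + (-4 - 4*(-17)))²) = √(-111061 + (544 + (-4 + 68))²) = √(-111061 + (544 + 64)²) = √(-111061 + 608²) = √(-111061 + 369664) = √258603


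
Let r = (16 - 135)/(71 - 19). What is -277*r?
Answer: 32963/52 ≈ 633.90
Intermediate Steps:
r = -119/52 ≈ -2.2885
-277*r = -277*(-119/52) = 32963/52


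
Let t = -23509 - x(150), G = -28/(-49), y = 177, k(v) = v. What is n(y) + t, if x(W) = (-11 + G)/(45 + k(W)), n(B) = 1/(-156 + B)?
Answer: -10696549/455 ≈ -23509.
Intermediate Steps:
G = 4/7 (G = -28*(-1/49) = 4/7 ≈ 0.57143)
x(W) = -73/(7*(45 + W)) (x(W) = (-11 + 4/7)/(45 + W) = -73/(7*(45 + W)))
t = -32089712/1365 (t = -23509 - (-73)/(315 + 7*150) = -23509 - (-73)/(315 + 1050) = -23509 - (-73)/1365 = -23509 - 1*(-73/1365) = -23509 + 73/1365 = -32089712/1365 ≈ -23509.)
n(y) + t = 1/(-156 + 177) - 32089712/1365 = 1/21 - 32089712/1365 = -10696549/455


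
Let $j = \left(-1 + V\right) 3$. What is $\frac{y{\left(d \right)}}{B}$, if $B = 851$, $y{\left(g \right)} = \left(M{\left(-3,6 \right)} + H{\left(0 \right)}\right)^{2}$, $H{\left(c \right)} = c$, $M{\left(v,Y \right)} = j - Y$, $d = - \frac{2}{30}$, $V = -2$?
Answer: $\frac{225}{851} \approx 0.26439$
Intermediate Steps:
$d = - \frac{1}{15}$ ($d = \left(-2\right) \frac{1}{30} = - \frac{1}{15} \approx -0.066667$)
$j = -9$ ($j = \left(-1 - 2\right) 3 = \left(-3\right) 3 = -9$)
$M{\left(v,Y \right)} = -9 - Y$
$y{\left(g \right)} = 225$ ($y{\left(g \right)} = \left(\left(-9 - 6\right) + 0\right)^{2} = \left(-15 + 0\right)^{2} = \left(-15\right)^{2} = 225$)
$\frac{y{\left(d \right)}}{B} = \frac{225}{851}$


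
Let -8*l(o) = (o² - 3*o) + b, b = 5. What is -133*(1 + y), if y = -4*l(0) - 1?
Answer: -665/2 ≈ -332.50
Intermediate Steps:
l(o) = -5/8 - o²/8 + 3*o/8 (l(o) = -((o² - 3*o) + 5)/8 = -(5 + o² - 3*o)/8 = -5/8 - o²/8 + 3*o/8)
y = 3/2 (y = -4*(-5/8 - ⅛*0² + (3/8)*0) - 1 = -4*(-5/8 - ⅛*0 + 0) - 1 = -4*(-5/8 + 0 + 0) - 1 = -4*(-5/8) - 1 = 5/2 - 1 = 3/2 ≈ 1.5000)
-133*(1 + y) = -133*(1 + 3/2) = -133*5/2 = -665/2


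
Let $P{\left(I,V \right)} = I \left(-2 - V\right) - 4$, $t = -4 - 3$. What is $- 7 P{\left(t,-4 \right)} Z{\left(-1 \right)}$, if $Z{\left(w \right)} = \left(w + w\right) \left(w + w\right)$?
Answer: $504$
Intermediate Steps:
$t = -7$ ($t = -4 - 3 = -7$)
$Z{\left(w \right)} = 4 w^{2}$ ($Z{\left(w \right)} = 2 w 2 w = 4 w^{2}$)
$P{\left(I,V \right)} = -4 + I \left(-2 - V\right)$
$- 7 P{\left(t,-4 \right)} Z{\left(-1 \right)} = - 7 \left(-4 - -14 - \left(-7\right) \left(-4\right)\right) 4 \left(-1\right)^{2} = - 7 \left(-4 + 14 - 28\right) 4 \cdot 1 = \left(-7\right) \left(-18\right) 4 = 126 \cdot 4 = 504$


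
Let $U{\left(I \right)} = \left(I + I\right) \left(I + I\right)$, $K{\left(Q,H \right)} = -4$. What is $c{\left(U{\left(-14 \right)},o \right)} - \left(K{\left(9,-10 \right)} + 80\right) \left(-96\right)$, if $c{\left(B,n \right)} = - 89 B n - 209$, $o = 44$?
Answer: $-3063057$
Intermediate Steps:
$U{\left(I \right)} = 4 I^{2}$ ($U{\left(I \right)} = 2 I 2 I = 4 I^{2}$)
$c{\left(B,n \right)} = -209 - 89 B n$ ($c{\left(B,n \right)} = - 89 B n - 209 = -209 - 89 B n$)
$c{\left(U{\left(-14 \right)},o \right)} - \left(K{\left(9,-10 \right)} + 80\right) \left(-96\right) = \left(-209 - 89 \cdot 4 \left(-14\right)^{2} \cdot 44\right) - \left(-4 + 80\right) \left(-96\right) = \left(-209 - 89 \cdot 4 \cdot 196 \cdot 44\right) - 76 \left(-96\right) = \left(-209 - 69776 \cdot 44\right) - -7296 = \left(-209 - 3070144\right) + 7296 = -3070353 + 7296 = -3063057$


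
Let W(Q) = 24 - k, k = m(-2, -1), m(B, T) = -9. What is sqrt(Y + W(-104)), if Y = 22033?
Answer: sqrt(22066) ≈ 148.55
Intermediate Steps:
k = -9
W(Q) = 33 (W(Q) = 24 - 1*(-9) = 24 + 9 = 33)
sqrt(Y + W(-104)) = sqrt(22033 + 33) = sqrt(22066)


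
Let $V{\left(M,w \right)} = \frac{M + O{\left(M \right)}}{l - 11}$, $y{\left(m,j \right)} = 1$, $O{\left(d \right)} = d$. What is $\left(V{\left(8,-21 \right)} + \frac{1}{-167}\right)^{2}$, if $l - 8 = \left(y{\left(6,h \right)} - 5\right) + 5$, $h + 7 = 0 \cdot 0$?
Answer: $\frac{1787569}{27889} \approx 64.096$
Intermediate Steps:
$h = -7$ ($h = -7 + 0 \cdot 0 = -7 + 0 = -7$)
$l = 9$ ($l = 8 + \left(\left(1 - 5\right) + 5\right) = 8 + \left(-4 + 5\right) = 8 + 1 = 9$)
$V{\left(M,w \right)} = - M$ ($V{\left(M,w \right)} = \frac{M + M}{9 - 11} = \frac{2 M}{-2} = 2 M \left(- \frac{1}{2}\right) = - M$)
$\left(V{\left(8,-21 \right)} + \frac{1}{-167}\right)^{2} = \left(\left(-1\right) 8 + \frac{1}{-167}\right)^{2} = \left(-8 - \frac{1}{167}\right)^{2} = \left(- \frac{1337}{167}\right)^{2} = \frac{1787569}{27889}$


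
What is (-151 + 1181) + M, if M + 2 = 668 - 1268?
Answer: 428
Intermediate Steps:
M = -602 (M = -2 + (668 - 1268) = -2 - 600 = -602)
(-151 + 1181) + M = (-151 + 1181) - 602 = 1030 - 602 = 428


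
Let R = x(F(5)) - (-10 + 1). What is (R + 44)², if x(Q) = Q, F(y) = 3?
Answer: 3136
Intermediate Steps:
R = 12 (R = 3 - (-10 + 1) = 3 - 1*(-9) = 3 + 9 = 12)
(R + 44)² = (12 + 44)² = 56² = 3136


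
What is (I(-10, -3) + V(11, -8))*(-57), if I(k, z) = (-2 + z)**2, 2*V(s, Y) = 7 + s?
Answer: -1938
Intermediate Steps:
V(s, Y) = 7/2 + s/2 (V(s, Y) = (7 + s)/2 = 7/2 + s/2)
(I(-10, -3) + V(11, -8))*(-57) = ((-2 - 3)**2 + (7/2 + (1/2)*11))*(-57) = ((-5)**2 + (7/2 + 11/2))*(-57) = (25 + 9)*(-57) = 34*(-57) = -1938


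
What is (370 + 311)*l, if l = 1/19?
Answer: 681/19 ≈ 35.842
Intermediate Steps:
l = 1/19 ≈ 0.052632
(370 + 311)*l = (370 + 311)*(1/19) = 681*(1/19) = 681/19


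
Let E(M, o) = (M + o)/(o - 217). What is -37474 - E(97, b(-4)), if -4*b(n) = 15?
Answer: -33089169/883 ≈ -37474.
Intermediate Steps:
b(n) = -15/4 (b(n) = -¼*15 = -15/4)
E(M, o) = (M + o)/(-217 + o)
-37474 - E(97, b(-4)) = -37474 - (97 - 15/4)/(-217 - 15/4) = -37474 - 373/((-883/4)*4) = -37474 - (-4)*373/(883*4) = -37474 - 1*(-373/883) = -37474 + 373/883 = -33089169/883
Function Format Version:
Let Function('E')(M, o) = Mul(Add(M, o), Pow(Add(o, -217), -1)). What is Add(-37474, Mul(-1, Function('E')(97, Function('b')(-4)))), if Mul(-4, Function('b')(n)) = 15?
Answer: Rational(-33089169, 883) ≈ -37474.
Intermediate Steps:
Function('b')(n) = Rational(-15, 4) (Function('b')(n) = Mul(Rational(-1, 4), 15) = Rational(-15, 4))
Function('E')(M, o) = Mul(Pow(Add(-217, o), -1), Add(M, o)) (Function('E')(M, o) = Mul(Add(M, o), Pow(Add(-217, o), -1)) = Mul(Pow(Add(-217, o), -1), Add(M, o)))
Add(-37474, Mul(-1, Function('E')(97, Function('b')(-4)))) = Add(-37474, Mul(-1, Mul(Pow(Add(-217, Rational(-15, 4)), -1), Add(97, Rational(-15, 4))))) = Add(-37474, Mul(-1, Mul(Pow(Rational(-883, 4), -1), Rational(373, 4)))) = Add(-37474, Mul(-1, Mul(Rational(-4, 883), Rational(373, 4)))) = Add(-37474, Mul(-1, Rational(-373, 883))) = Add(-37474, Rational(373, 883)) = Rational(-33089169, 883)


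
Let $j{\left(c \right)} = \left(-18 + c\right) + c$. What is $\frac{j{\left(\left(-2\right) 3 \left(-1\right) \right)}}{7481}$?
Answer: $- \frac{6}{7481} \approx -0.00080203$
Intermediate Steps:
$j{\left(c \right)} = -18 + 2 c$
$\frac{j{\left(\left(-2\right) 3 \left(-1\right) \right)}}{7481} = \frac{-18 + 2 \left(-2\right) 3 \left(-1\right)}{7481} = \left(-18 + 2 \left(\left(-6\right) \left(-1\right)\right)\right) \frac{1}{7481} = \left(-18 + 2 \cdot 6\right) \frac{1}{7481} = \left(-18 + 12\right) \frac{1}{7481} = \left(-6\right) \frac{1}{7481} = - \frac{6}{7481}$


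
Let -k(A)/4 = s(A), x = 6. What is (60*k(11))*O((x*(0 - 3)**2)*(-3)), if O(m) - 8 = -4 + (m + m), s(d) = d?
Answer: 844800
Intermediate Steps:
k(A) = -4*A
O(m) = 4 + 2*m (O(m) = 8 + (-4 + (m + m)) = 8 + (-4 + 2*m) = 4 + 2*m)
(60*k(11))*O((x*(0 - 3)**2)*(-3)) = (60*(-4*11))*(4 + 2*((6*(0 - 3)**2)*(-3))) = (60*(-44))*(4 + 2*((6*(-3)**2)*(-3))) = -2640*(4 + 2*((6*9)*(-3))) = -2640*(4 + 2*(54*(-3))) = -2640*(4 + 2*(-162)) = -2640*(4 - 324) = -2640*(-320) = 844800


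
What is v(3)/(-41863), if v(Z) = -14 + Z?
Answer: 11/41863 ≈ 0.00026276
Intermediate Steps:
v(3)/(-41863) = (-14 + 3)/(-41863) = -11*(-1/41863) = 11/41863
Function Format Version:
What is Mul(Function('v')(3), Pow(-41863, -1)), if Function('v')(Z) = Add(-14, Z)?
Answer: Rational(11, 41863) ≈ 0.00026276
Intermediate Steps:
Mul(Function('v')(3), Pow(-41863, -1)) = Mul(Add(-14, 3), Pow(-41863, -1)) = Mul(-11, Rational(-1, 41863)) = Rational(11, 41863)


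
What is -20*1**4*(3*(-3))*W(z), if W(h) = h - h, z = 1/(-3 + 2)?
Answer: 0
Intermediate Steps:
z = -1 (z = 1/(-1) = -1)
W(h) = 0
-20*1**4*(3*(-3))*W(z) = -20*1**4*(3*(-3))*0 = -20*1*(-9)*0 = -(-180)*0 = -20*0 = 0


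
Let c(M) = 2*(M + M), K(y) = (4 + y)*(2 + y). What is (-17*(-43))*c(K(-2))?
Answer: 0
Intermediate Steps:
K(y) = (2 + y)*(4 + y)
c(M) = 4*M (c(M) = 2*(2*M) = 4*M)
(-17*(-43))*c(K(-2)) = (-17*(-43))*(4*(8 + (-2)² + 6*(-2))) = 731*(4*(8 + 4 - 12)) = 731*(4*0) = 731*0 = 0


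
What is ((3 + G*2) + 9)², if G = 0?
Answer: 144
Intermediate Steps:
((3 + G*2) + 9)² = ((3 + 0*2) + 9)² = ((3 + 0) + 9)² = (3 + 9)² = 12² = 144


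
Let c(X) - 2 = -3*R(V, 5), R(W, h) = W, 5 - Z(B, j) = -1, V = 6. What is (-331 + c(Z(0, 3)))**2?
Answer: 120409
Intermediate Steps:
Z(B, j) = 6 (Z(B, j) = 5 - 1*(-1) = 5 + 1 = 6)
c(X) = -16 (c(X) = 2 - 3*6 = 2 - 18 = -16)
(-331 + c(Z(0, 3)))**2 = (-331 - 16)**2 = (-347)**2 = 120409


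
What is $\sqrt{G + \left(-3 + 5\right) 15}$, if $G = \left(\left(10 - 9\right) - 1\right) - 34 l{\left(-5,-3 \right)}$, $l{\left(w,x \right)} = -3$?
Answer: $2 \sqrt{33} \approx 11.489$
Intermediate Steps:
$G = 102$ ($G = \left(\left(10 - 9\right) - 1\right) - -102 = \left(1 - 1\right) + 102 = 0 + 102 = 102$)
$\sqrt{G + \left(-3 + 5\right) 15} = \sqrt{102 + \left(-3 + 5\right) 15} = \sqrt{102 + 2 \cdot 15} = \sqrt{102 + 30} = \sqrt{132} = 2 \sqrt{33}$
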